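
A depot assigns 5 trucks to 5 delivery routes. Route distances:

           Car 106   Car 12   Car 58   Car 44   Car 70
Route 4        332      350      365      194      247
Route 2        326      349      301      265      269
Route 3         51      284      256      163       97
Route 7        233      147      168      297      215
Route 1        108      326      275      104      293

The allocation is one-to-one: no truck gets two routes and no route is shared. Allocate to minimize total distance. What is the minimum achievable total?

Minimum total: 847 km

Optimal: Car 106→Route 1 (108 km), Car 12→Route 7 (147 km), Car 58→Route 2 (301 km), Car 44→Route 4 (194 km), Car 70→Route 3 (97 km) — total 108+147+301+194+97 = 847 km.
Column-greedy (each route in turn goes to its cheapest remaining truck) gives 936 km, worse by 89.
Next-best assignment: Car 106→Route 3, Car 12→Route 7, Car 58→Route 2, Car 44→Route 1, Car 70→Route 4 = 850 km.
Swapping Car 70↔Car 12 (Car 70→Route 7 215 km, Car 12→Route 3 284 km) adds 255.
Checked against all permutations: 847 km is optimal.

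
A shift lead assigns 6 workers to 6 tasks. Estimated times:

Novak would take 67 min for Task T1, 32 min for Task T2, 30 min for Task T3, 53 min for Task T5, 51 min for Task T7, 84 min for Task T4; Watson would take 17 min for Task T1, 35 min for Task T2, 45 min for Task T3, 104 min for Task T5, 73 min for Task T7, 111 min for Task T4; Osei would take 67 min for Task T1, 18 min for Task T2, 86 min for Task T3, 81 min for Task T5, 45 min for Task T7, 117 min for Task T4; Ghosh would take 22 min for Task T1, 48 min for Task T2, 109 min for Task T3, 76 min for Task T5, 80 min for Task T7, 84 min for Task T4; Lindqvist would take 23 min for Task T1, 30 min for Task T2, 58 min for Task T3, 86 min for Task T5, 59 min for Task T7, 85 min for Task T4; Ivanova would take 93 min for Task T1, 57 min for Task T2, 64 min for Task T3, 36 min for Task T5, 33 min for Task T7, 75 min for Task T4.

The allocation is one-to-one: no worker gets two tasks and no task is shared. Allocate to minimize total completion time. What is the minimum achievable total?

Minimum total: 242 min

Optimal: Novak→Task T3 (30 min), Watson→Task T1 (17 min), Osei→Task T7 (45 min), Ghosh→Task T4 (84 min), Lindqvist→Task T2 (30 min), Ivanova→Task T5 (36 min) — total 30+17+45+84+30+36 = 242 min.
Row-greedy (each worker in turn takes its cheapest remaining task) gives 275 min, worse by 33.
Next-best assignment: Novak→Task T3, Watson→Task T1, Osei→Task T2, Ghosh→Task T4, Lindqvist→Task T7, Ivanova→Task T5 = 244 min.
Every other assignment is strictly worse.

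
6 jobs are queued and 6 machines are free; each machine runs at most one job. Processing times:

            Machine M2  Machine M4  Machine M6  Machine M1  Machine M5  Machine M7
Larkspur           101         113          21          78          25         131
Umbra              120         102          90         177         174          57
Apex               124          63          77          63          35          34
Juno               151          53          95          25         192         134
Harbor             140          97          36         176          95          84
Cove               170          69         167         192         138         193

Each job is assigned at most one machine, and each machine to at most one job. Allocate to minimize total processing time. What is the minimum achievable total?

Minimum total: 309 min

Optimal: Larkspur→Machine M5 (25 min), Umbra→Machine M2 (120 min), Apex→Machine M7 (34 min), Juno→Machine M1 (25 min), Harbor→Machine M6 (36 min), Cove→Machine M4 (69 min) — total 25+120+34+25+36+69 = 309 min.
Min-entry greedy (repeatedly take the single cheapest remaining cell) gives 364 min, worse by 55.
No other one-to-one assignment undercuts 309 min.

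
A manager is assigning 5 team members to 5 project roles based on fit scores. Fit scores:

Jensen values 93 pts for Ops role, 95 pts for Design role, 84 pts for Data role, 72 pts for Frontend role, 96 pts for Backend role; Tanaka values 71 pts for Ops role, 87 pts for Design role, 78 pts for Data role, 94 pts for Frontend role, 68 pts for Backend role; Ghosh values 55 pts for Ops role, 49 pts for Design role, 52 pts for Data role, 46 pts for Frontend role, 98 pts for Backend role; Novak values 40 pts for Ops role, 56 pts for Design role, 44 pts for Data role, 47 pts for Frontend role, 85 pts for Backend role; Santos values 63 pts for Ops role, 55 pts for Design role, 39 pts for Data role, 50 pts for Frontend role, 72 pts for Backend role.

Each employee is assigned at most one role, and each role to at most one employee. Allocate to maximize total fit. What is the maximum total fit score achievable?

Treat this as an assignment problem: match each employee to one role.
Optimal: Jensen→Data role (84 pts), Tanaka→Frontend role (94 pts), Ghosh→Backend role (98 pts), Novak→Design role (56 pts), Santos→Ops role (63 pts) — total 84+94+98+56+63 = 395 pts.
Max-entry greedy (repeatedly take the single best remaining cell) gives 394 pts, worse by 1.
Every other assignment is strictly worse.

Max total: 395 pts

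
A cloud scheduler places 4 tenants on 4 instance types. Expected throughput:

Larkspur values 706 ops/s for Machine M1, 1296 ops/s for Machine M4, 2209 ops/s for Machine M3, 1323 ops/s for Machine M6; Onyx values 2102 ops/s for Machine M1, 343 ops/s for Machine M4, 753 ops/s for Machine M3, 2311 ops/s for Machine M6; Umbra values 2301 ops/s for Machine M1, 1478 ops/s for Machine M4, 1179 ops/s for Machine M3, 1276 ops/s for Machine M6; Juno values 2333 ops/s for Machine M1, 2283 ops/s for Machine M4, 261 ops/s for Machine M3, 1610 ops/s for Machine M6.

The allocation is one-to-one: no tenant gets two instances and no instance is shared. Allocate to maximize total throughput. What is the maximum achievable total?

Optimal: Larkspur→Machine M3 (2209 ops/s), Onyx→Machine M6 (2311 ops/s), Umbra→Machine M1 (2301 ops/s), Juno→Machine M4 (2283 ops/s) — total 2209+2311+2301+2283 = 9104 ops/s.
Column-greedy (each instance in turn goes to its best remaining tenant) gives 8331 ops/s, worse by 773.
Next-best assignment: Larkspur→Machine M3, Onyx→Machine M6, Umbra→Machine M4, Juno→Machine M1 = 8331 ops/s.

Max total: 9104 ops/s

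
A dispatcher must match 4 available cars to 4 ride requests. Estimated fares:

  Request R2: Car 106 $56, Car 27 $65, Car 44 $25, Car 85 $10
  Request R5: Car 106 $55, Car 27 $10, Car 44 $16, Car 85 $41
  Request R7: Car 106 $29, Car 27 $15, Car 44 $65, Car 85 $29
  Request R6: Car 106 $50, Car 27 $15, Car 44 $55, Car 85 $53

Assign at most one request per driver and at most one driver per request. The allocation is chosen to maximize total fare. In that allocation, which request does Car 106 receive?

This is a one-to-one assignment (maximum-weight bipartite matching).
Optimal: Car 106→Request R5 ($55), Car 27→Request R2 ($65), Car 44→Request R7 ($65), Car 85→Request R6 ($53) — total 55+65+65+53 = $238.
Car 106's own top request is Request R2 ($56), but forcing Car 106→Request R2 and reassigning the rest optimally gives only $184 — worse by 54.

Car 106 receives Request R5.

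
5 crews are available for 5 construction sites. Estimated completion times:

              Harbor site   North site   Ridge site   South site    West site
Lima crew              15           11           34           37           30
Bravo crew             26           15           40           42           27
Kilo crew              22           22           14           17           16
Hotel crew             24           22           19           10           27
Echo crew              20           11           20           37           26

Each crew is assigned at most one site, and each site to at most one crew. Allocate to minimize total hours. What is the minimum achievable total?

Min total: 76 hours

Treat this as an assignment problem: match each crew to one site.
Optimal: Lima crew→Harbor site (15 hours), Bravo crew→North site (15 hours), Kilo crew→West site (16 hours), Hotel crew→South site (10 hours), Echo crew→Ridge site (20 hours) — total 15+15+16+10+20 = 76 hours.
Min-entry greedy (repeatedly take the single cheapest remaining cell) gives 82 hours, worse by 6.
Next-best assignment: Lima crew→Harbor site, Bravo crew→West site, Kilo crew→Ridge site, Hotel crew→South site, Echo crew→North site = 77 hours.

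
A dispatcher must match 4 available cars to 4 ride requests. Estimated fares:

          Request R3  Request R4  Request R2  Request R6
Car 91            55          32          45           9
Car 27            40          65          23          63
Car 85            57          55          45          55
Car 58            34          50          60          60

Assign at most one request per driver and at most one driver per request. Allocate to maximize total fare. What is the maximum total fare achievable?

Max total: $235

This is the linear assignment problem.
Optimal: Car 91→Request R3 ($55), Car 27→Request R4 ($65), Car 85→Request R6 ($55), Car 58→Request R2 ($60) — total 55+65+55+60 = $235.
Column-greedy (each request in turn goes to its best remaining driver) gives $191, worse by 44.
Next-best assignment: Car 91→Request R3, Car 27→Request R6, Car 85→Request R4, Car 58→Request R2 = $233.
Every other assignment is strictly worse.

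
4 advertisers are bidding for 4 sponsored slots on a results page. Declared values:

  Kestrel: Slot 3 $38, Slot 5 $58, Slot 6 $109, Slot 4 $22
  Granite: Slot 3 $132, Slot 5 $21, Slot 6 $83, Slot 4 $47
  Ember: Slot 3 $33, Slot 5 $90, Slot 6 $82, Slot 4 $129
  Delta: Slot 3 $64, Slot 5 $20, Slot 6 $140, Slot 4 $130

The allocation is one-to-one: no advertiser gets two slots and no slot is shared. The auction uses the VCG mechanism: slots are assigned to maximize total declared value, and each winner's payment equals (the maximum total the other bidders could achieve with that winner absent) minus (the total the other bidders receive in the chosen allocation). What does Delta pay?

Delta pays $39.

Efficient allocation: Kestrel→Slot 6 ($109), Granite→Slot 3 ($132), Ember→Slot 5 ($90), Delta→Slot 4 ($130); total welfare W = $461.
Delta receives Slot 4 at value $130, so the others get W − 130 = $331.
Without Delta: best allocation of the remaining 3 bidders over all 4 slots is Kestrel→Slot 6 ($109), Granite→Slot 3 ($132), Ember→Slot 4 ($129), total $370.
VCG payment = (others' best without Delta) − (others' welfare with Delta) = 370 − 331 = $39.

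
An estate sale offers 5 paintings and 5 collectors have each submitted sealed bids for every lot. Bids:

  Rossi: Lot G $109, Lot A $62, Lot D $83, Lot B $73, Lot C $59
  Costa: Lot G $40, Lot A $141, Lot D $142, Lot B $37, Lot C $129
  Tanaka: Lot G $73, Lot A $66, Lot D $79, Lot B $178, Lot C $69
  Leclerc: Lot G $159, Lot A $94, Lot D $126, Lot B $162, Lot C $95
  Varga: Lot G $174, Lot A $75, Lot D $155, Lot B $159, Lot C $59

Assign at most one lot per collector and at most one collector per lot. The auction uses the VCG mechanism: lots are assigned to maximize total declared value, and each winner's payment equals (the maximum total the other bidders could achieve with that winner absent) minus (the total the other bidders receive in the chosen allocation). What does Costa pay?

Efficient allocation: Rossi→Lot C ($59), Costa→Lot A ($141), Tanaka→Lot B ($178), Leclerc→Lot G ($159), Varga→Lot D ($155); total welfare W = $692.
Costa receives Lot A at value $141, so the others get W − 141 = $551.
Without Costa: best allocation of the remaining 4 bidders over all 5 lots is Rossi→Lot A ($62), Tanaka→Lot B ($178), Leclerc→Lot G ($159), Varga→Lot D ($155), total $554.
VCG payment = (others' best without Costa) − (others' welfare with Costa) = 554 − 551 = $3.

Costa pays $3.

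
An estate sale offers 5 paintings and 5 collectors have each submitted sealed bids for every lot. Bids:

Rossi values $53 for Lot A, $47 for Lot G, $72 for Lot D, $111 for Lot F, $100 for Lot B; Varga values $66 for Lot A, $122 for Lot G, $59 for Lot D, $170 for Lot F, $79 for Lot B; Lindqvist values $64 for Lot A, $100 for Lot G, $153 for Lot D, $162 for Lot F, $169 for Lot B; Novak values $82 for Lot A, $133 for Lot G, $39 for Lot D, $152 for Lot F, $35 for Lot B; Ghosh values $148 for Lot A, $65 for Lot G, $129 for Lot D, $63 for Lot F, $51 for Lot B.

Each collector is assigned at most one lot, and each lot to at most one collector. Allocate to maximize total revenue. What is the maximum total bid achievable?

Optimal: Rossi→Lot B ($100), Varga→Lot F ($170), Lindqvist→Lot D ($153), Novak→Lot G ($133), Ghosh→Lot A ($148) — total 100+170+153+133+148 = $704.
Max-entry greedy (repeatedly take the single best remaining cell) gives $692, worse by 12.
Swapping Varga↔Lindqvist (Varga→Lot D $59, Lindqvist→Lot F $162) loses 102.

Maximum total: $704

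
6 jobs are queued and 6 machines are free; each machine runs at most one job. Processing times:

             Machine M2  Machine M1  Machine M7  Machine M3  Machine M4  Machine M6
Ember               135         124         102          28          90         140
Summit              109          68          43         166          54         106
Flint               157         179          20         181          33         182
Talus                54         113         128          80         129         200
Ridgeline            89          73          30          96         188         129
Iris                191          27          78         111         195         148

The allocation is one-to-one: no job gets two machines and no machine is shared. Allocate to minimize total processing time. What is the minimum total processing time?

Optimal: Ember→Machine M3 (28 min), Summit→Machine M6 (106 min), Flint→Machine M4 (33 min), Talus→Machine M2 (54 min), Ridgeline→Machine M7 (30 min), Iris→Machine M1 (27 min) — total 28+106+33+54+30+27 = 278 min.
Min-entry greedy (repeatedly take the single cheapest remaining cell) gives 312 min, worse by 34.
Next-best assignment: Ember→Machine M3, Summit→Machine M4, Flint→Machine M7, Talus→Machine M2, Ridgeline→Machine M6, Iris→Machine M1 = 312 min.

Min total: 278 min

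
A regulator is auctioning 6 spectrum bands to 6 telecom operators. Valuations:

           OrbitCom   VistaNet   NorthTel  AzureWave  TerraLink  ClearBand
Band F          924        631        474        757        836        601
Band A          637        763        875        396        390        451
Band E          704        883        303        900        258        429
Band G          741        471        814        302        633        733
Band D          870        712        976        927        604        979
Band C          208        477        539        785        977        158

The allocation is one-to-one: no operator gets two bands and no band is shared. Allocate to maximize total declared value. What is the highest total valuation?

Maximum total: $5357M

Optimal: OrbitCom→Band F ($924M), VistaNet→Band A ($763M), NorthTel→Band G ($814M), AzureWave→Band E ($900M), TerraLink→Band C ($977M), ClearBand→Band D ($979M) — total 924+763+814+900+977+979 = $5357M.
Max-entry greedy (repeatedly take the single best remaining cell) gives $5126M, worse by 231.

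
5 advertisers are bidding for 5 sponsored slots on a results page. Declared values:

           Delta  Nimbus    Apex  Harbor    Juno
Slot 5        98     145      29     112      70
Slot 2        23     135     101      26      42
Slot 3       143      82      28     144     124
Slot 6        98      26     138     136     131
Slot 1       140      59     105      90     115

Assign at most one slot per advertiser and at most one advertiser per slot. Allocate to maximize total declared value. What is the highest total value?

Max total: $661

Optimal: Delta→Slot 1 ($140), Nimbus→Slot 5 ($145), Apex→Slot 2 ($101), Harbor→Slot 3 ($144), Juno→Slot 6 ($131) — total 140+145+101+144+131 = $661.
Row-greedy (each advertiser in turn takes its best remaining slot) gives $558, worse by 103.
Next-best assignment: Delta→Slot 1, Nimbus→Slot 2, Apex→Slot 6, Harbor→Slot 5, Juno→Slot 3 = $649.
Checked against all permutations: $661 is optimal.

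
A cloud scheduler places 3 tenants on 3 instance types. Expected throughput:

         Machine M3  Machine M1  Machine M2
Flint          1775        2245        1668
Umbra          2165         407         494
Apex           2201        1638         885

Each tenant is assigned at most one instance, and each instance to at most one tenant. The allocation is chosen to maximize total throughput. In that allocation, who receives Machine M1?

This is a one-to-one assignment (maximum-weight bipartite matching).
Optimal: Flint→Machine M2 (1668 ops/s), Umbra→Machine M3 (2165 ops/s), Apex→Machine M1 (1638 ops/s) — total 1668+2165+1638 = 5471 ops/s.
Column-greedy (each instance in turn goes to its best remaining tenant) gives 4940 ops/s, worse by 531.
Swapping Flint↔Umbra (Flint→Machine M3 1775 ops/s, Umbra→Machine M2 494 ops/s) loses 1564.
Checked against all permutations: 5471 ops/s is optimal.
Apex's own top instance is Machine M3 (2201 ops/s), but forcing Apex→Machine M3 and reassigning the rest optimally gives only 4940 ops/s — worse by 531.

Apex receives Machine M1.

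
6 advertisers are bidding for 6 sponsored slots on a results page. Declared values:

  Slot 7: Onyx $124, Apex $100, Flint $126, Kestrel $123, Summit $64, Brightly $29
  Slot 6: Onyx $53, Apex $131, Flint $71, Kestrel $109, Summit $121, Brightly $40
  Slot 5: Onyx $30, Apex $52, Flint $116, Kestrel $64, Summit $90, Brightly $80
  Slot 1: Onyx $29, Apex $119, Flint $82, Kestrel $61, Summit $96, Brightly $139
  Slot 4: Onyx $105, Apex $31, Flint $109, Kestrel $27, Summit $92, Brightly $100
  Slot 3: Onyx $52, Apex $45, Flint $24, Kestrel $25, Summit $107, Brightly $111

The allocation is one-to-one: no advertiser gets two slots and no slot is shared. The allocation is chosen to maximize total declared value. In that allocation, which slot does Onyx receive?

This is a one-to-one assignment (maximum-weight bipartite matching).
Optimal: Onyx→Slot 4 ($105), Apex→Slot 6 ($131), Flint→Slot 5 ($116), Kestrel→Slot 7 ($123), Summit→Slot 3 ($107), Brightly→Slot 1 ($139) — total 105+131+116+123+107+139 = $721.
Next-best assignment: Onyx→Slot 4, Apex→Slot 1, Flint→Slot 5, Kestrel→Slot 7, Summit→Slot 6, Brightly→Slot 3 = $695.
Swapping Kestrel↔Onyx (Kestrel→Slot 4 $27, Onyx→Slot 7 $124) loses 77.
No other one-to-one assignment exceeds $721.
Onyx's own top slot is Slot 7 ($124), but forcing Onyx→Slot 7 and reassigning the rest optimally gives only $675 — worse by 46.

Onyx receives Slot 4.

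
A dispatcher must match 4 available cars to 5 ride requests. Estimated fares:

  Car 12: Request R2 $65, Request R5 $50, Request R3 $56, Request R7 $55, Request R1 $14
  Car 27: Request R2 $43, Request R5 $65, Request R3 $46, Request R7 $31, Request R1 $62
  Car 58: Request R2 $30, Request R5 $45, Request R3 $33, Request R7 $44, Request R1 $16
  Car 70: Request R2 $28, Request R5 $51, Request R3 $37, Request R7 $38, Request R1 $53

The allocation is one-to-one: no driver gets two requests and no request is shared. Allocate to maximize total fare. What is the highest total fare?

Maximum total: $227

This is a one-to-one assignment (maximum-weight bipartite matching).
Optimal: Car 12→Request R2 ($65), Car 27→Request R5 ($65), Car 58→Request R7 ($44), Car 70→Request R1 ($53) — total 65+65+44+53 = $227.
Column-greedy (each request in turn goes to its best remaining driver) gives $211, worse by 16.
No other one-to-one assignment exceeds $227.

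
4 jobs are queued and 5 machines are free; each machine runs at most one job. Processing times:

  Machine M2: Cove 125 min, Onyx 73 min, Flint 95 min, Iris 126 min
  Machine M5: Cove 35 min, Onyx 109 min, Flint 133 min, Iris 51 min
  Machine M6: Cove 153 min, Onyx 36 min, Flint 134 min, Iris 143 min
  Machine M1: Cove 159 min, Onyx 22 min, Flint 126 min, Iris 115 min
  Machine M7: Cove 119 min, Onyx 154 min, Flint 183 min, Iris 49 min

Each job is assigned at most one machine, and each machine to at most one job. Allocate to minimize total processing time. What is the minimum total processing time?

Optimal: Cove→Machine M5 (35 min), Onyx→Machine M1 (22 min), Flint→Machine M2 (95 min), Iris→Machine M7 (49 min) — total 35+22+95+49 = 201 min.
Next-best assignment: Cove→Machine M5, Onyx→Machine M6, Flint→Machine M2, Iris→Machine M7 = 215 min.
Swapping Flint↔Onyx (Flint→Machine M1 126 min, Onyx→Machine M2 73 min) adds 82.

Min total: 201 min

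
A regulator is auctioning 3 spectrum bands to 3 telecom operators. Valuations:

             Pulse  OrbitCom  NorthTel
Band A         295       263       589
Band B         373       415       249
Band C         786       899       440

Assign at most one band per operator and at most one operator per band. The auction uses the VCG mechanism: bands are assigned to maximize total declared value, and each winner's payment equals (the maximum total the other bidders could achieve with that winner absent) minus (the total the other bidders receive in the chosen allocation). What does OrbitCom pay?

Efficient allocation: Pulse→Band B ($373M), OrbitCom→Band C ($899M), NorthTel→Band A ($589M); total welfare W = $1861M.
OrbitCom receives Band C at value $899M, so the others get W − 899 = $962M.
Without OrbitCom: best allocation of the remaining 2 bidders over all 3 bands is Pulse→Band C ($786M), NorthTel→Band A ($589M), total $1375M.
VCG payment = (others' best without OrbitCom) − (others' welfare with OrbitCom) = 1375 − 962 = $413M.

OrbitCom pays $413M.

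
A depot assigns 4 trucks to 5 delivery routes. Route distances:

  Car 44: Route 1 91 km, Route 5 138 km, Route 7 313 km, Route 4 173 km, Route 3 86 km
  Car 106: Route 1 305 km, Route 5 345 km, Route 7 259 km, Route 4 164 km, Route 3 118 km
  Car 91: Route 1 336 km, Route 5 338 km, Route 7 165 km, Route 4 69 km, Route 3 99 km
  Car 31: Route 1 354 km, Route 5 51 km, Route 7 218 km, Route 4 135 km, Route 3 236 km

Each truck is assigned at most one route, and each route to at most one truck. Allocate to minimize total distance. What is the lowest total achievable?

Min total: 329 km

Optimal: Car 44→Route 1 (91 km), Car 106→Route 3 (118 km), Car 91→Route 4 (69 km), Car 31→Route 5 (51 km) — total 91+118+69+51 = 329 km.
Next-best assignment: Car 44→Route 1, Car 106→Route 4, Car 91→Route 3, Car 31→Route 5 = 405 km.
Swapping Car 44↔Car 106 (Car 44→Route 3 86 km, Car 106→Route 1 305 km) adds 182.
No other one-to-one assignment undercuts 329 km.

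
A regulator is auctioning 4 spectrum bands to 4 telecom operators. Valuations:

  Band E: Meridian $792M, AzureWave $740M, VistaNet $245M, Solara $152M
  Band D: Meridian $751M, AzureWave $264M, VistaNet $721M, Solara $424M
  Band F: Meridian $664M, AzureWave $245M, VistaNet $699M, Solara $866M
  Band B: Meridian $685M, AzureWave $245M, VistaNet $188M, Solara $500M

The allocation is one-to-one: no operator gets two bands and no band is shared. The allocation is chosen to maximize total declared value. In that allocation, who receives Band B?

This is a one-to-one assignment (maximum-weight bipartite matching).
Optimal: Meridian→Band B ($685M), AzureWave→Band E ($740M), VistaNet→Band D ($721M), Solara→Band F ($866M) — total 685+740+721+866 = $3012M.
Column-greedy (each band in turn goes to its best remaining operator) gives $2624M, worse by 388.
Next-best assignment: Meridian→Band D, AzureWave→Band E, VistaNet→Band F, Solara→Band B = $2690M.
Meridian's own top band is Band E ($792M), but forcing Meridian→Band E and reassigning the rest optimally gives only $2624M — worse by 388.

Meridian receives Band B.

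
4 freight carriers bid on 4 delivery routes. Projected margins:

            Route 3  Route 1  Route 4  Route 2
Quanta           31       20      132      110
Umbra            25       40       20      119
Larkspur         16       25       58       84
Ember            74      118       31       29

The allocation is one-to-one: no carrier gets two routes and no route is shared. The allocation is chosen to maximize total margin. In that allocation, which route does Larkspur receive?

Larkspur receives Route 3.

Treat this as an assignment problem: match each carrier to one route.
Optimal: Quanta→Route 4 ($132k), Umbra→Route 2 ($119k), Larkspur→Route 3 ($16k), Ember→Route 1 ($118k) — total 132+119+16+118 = $385k.
Row-greedy (each carrier in turn takes its best remaining route) gives $350k, worse by 35.
Next-best assignment: Quanta→Route 4, Umbra→Route 3, Larkspur→Route 2, Ember→Route 1 = $359k.
Checked against all permutations: $385k is optimal.
Larkspur's own top route is Route 2 ($84k), but forcing Larkspur→Route 2 and reassigning the rest optimally gives only $359k — worse by 26.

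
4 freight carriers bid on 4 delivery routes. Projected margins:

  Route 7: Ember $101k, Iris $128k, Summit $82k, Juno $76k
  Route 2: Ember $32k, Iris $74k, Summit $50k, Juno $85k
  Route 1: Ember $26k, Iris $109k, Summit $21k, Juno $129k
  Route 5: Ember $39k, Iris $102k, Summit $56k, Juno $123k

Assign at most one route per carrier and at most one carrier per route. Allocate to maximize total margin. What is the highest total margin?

This is the linear assignment problem.
Optimal: Ember→Route 7 ($101k), Iris→Route 1 ($109k), Summit→Route 2 ($50k), Juno→Route 5 ($123k) — total 101+109+50+123 = $383k.
Max-entry greedy (repeatedly take the single best remaining cell) gives $345k, worse by 38.

Max total: $383k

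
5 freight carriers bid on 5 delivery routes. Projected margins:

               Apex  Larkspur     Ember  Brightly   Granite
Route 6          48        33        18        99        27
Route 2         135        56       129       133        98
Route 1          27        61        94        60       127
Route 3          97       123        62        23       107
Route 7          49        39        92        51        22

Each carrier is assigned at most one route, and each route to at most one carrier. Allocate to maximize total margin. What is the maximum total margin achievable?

Maximum total: $576k

This is the linear assignment problem.
Optimal: Apex→Route 2 ($135k), Larkspur→Route 3 ($123k), Ember→Route 7 ($92k), Brightly→Route 6 ($99k), Granite→Route 1 ($127k) — total 135+123+92+99+127 = $576k.
Row-greedy (each carrier in turn takes its best remaining route) gives $473k, worse by 103.
Next-best assignment: Apex→Route 7, Larkspur→Route 3, Ember→Route 2, Brightly→Route 6, Granite→Route 1 = $527k.
Swapping Apex↔Larkspur (Apex→Route 3 $97k, Larkspur→Route 2 $56k) loses 105.
No other one-to-one assignment exceeds $576k.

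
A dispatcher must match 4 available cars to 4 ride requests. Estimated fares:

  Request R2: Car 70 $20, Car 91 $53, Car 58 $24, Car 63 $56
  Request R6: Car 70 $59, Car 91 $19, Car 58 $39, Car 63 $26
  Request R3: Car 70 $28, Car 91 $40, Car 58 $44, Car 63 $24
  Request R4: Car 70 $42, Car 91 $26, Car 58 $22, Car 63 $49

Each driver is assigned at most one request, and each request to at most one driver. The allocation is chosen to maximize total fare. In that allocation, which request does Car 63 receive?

Car 63 receives Request R4.

This is the linear assignment problem.
Optimal: Car 70→Request R6 ($59), Car 91→Request R2 ($53), Car 58→Request R3 ($44), Car 63→Request R4 ($49) — total 59+53+44+49 = $205.
Max-entry greedy (repeatedly take the single best remaining cell) gives $185, worse by 20.
Next-best assignment: Car 70→Request R6, Car 91→Request R4, Car 58→Request R3, Car 63→Request R2 = $185.
Checked against all permutations: $205 is optimal.
Car 63's own top request is Request R2 ($56), but forcing Car 63→Request R2 and reassigning the rest optimally gives only $185 — worse by 20.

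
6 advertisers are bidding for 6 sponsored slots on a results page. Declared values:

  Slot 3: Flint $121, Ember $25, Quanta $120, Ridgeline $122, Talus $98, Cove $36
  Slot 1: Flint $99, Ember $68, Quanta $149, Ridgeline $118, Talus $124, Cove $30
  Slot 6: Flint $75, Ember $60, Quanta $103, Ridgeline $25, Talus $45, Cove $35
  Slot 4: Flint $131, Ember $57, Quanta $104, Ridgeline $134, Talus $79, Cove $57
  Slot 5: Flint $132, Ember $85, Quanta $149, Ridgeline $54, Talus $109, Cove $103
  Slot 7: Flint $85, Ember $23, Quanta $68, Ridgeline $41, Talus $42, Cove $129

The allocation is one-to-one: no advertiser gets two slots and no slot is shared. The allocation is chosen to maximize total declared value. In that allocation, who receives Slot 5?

Quanta receives Slot 5.

Optimal: Flint→Slot 3 ($121), Ember→Slot 6 ($60), Quanta→Slot 5 ($149), Ridgeline→Slot 4 ($134), Talus→Slot 1 ($124), Cove→Slot 7 ($129) — total 121+60+149+134+124+129 = $717.
Column-greedy (each slot in turn goes to its best remaining advertiser) gives $551, worse by 166.
Next-best assignment: Flint→Slot 4, Ember→Slot 6, Quanta→Slot 5, Ridgeline→Slot 3, Talus→Slot 1, Cove→Slot 7 = $715.
Quanta's own top slot is Slot 1 ($149), but forcing Quanta→Slot 1 and reassigning the rest optimally gives only $702 — worse by 15.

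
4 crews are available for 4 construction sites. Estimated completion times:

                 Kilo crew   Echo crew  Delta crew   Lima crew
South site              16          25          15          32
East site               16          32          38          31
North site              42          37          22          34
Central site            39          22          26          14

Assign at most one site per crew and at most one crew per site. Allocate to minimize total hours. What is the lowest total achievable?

Min total: 77 hours

Optimal: Kilo crew→East site (16 hours), Echo crew→South site (25 hours), Delta crew→North site (22 hours), Lima crew→Central site (14 hours) — total 16+25+22+14 = 77 hours.
Min-entry greedy (repeatedly take the single cheapest remaining cell) gives 82 hours, worse by 5.
Swapping Delta crew↔Kilo crew (Delta crew→East site 38 hours, Kilo crew→North site 42 hours) adds 42.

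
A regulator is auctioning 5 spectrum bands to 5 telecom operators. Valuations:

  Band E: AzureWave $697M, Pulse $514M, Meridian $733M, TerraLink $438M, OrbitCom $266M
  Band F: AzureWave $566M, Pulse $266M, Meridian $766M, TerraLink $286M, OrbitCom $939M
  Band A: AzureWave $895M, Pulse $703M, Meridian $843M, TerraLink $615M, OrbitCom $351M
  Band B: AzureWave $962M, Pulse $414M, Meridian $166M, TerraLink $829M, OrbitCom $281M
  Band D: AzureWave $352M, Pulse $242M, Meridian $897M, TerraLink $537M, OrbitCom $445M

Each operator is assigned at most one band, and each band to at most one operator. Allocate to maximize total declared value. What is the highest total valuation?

Optimal: AzureWave→Band A ($895M), Pulse→Band E ($514M), Meridian→Band D ($897M), TerraLink→Band B ($829M), OrbitCom→Band F ($939M) — total 895+514+897+829+939 = $4074M.
Row-greedy (each operator in turn takes its best remaining band) gives $3939M, worse by 135.
Swapping AzureWave↔Meridian (AzureWave→Band D $352M, Meridian→Band A $843M) loses 597.
Every other assignment is strictly worse.

Maximum total: $4074M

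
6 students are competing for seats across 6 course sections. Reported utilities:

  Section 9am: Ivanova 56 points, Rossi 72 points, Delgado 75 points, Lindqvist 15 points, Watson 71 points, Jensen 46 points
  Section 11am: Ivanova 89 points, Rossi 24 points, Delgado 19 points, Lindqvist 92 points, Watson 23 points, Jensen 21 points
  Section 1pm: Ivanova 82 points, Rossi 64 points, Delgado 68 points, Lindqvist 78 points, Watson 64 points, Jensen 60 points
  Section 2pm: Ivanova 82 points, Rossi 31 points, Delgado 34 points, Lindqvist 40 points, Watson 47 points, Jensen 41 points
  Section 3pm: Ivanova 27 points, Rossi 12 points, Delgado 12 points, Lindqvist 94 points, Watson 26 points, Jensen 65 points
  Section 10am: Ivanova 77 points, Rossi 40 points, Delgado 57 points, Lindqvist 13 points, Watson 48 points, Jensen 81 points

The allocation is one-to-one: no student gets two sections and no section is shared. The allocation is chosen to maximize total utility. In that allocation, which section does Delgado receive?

Delgado receives Section 1pm.

Treat this as an assignment problem: match each student to one section.
Optimal: Ivanova→Section 11am (89 points), Rossi→Section 9am (72 points), Delgado→Section 1pm (68 points), Lindqvist→Section 3pm (94 points), Watson→Section 2pm (47 points), Jensen→Section 10am (81 points) — total 89+72+68+94+47+81 = 451 points.
Column-greedy (each section in turn goes to its best remaining student) gives 401 points, worse by 50.
Next-best assignment: Ivanova→Section 11am, Rossi→Section 1pm, Delgado→Section 9am, Lindqvist→Section 3pm, Watson→Section 2pm, Jensen→Section 10am = 450 points.
Delgado's own top section is Section 9am (75 points), but forcing Delgado→Section 9am and reassigning the rest optimally gives only 450 points — worse by 1.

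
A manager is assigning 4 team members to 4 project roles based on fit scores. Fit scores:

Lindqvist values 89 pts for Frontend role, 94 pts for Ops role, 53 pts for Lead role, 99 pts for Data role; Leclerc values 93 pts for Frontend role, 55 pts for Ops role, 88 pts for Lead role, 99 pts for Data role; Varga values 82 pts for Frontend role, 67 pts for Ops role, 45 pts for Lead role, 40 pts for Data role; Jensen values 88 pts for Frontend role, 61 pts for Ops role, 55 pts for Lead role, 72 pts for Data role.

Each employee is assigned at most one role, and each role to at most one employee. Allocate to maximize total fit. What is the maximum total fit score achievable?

Max total: 342 pts

Optimal: Lindqvist→Data role (99 pts), Leclerc→Lead role (88 pts), Varga→Ops role (67 pts), Jensen→Frontend role (88 pts) — total 99+88+67+88 = 342 pts.
Column-greedy (each role in turn goes to its best remaining employee) gives 282 pts, worse by 60.
Next-best assignment: Lindqvist→Ops role, Leclerc→Lead role, Varga→Frontend role, Jensen→Data role = 336 pts.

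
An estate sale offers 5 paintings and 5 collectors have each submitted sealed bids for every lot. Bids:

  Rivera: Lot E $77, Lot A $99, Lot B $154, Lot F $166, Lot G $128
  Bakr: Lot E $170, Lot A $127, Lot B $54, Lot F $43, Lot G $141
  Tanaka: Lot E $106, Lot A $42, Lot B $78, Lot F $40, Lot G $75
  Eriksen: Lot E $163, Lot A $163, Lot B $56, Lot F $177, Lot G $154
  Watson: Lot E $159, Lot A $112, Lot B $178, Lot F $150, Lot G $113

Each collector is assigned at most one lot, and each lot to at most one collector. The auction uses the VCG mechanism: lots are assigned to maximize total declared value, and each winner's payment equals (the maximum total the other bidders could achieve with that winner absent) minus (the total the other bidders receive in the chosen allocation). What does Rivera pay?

Rivera pays $14.

Efficient allocation: Rivera→Lot F ($166), Bakr→Lot G ($141), Tanaka→Lot E ($106), Eriksen→Lot A ($163), Watson→Lot B ($178); total welfare W = $754.
Rivera receives Lot F at value $166, so the others get W − 166 = $588.
Without Rivera: best allocation of the remaining 4 bidders over all 5 lots is Bakr→Lot G ($141), Tanaka→Lot E ($106), Eriksen→Lot F ($177), Watson→Lot B ($178), total $602.
VCG payment = (others' best without Rivera) − (others' welfare with Rivera) = 602 − 588 = $14.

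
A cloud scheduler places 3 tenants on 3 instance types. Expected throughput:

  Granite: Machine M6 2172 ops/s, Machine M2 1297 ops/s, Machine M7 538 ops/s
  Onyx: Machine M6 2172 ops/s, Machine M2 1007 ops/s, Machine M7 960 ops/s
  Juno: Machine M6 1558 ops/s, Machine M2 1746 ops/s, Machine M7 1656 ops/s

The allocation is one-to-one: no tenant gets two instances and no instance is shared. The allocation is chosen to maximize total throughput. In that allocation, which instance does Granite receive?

Granite receives Machine M2.

This is the linear assignment problem.
Optimal: Granite→Machine M2 (1297 ops/s), Onyx→Machine M6 (2172 ops/s), Juno→Machine M7 (1656 ops/s) — total 1297+2172+1656 = 5125 ops/s.
Column-greedy (each instance in turn goes to its best remaining tenant) gives 4878 ops/s, worse by 247.
Swapping Juno↔Granite (Juno→Machine M2 1746 ops/s, Granite→Machine M7 538 ops/s) loses 669.
No other one-to-one assignment exceeds 5125 ops/s.
Granite's own top instance is Machine M6 (2172 ops/s), but forcing Granite→Machine M6 and reassigning the rest optimally gives only 4878 ops/s — worse by 247.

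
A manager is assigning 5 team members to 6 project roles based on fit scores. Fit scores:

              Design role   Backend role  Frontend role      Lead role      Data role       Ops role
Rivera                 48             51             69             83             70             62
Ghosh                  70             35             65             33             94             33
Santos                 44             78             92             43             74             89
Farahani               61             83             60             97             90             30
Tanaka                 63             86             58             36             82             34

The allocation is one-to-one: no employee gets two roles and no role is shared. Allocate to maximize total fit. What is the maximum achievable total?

Max total: 435 pts

This is the linear assignment problem.
Optimal: Rivera→Frontend role (69 pts), Ghosh→Data role (94 pts), Santos→Ops role (89 pts), Farahani→Lead role (97 pts), Tanaka→Backend role (86 pts) — total 69+94+89+97+86 = 435 pts.
Row-greedy (each employee in turn takes its best remaining role) gives 415 pts, worse by 20.
Every other assignment is strictly worse.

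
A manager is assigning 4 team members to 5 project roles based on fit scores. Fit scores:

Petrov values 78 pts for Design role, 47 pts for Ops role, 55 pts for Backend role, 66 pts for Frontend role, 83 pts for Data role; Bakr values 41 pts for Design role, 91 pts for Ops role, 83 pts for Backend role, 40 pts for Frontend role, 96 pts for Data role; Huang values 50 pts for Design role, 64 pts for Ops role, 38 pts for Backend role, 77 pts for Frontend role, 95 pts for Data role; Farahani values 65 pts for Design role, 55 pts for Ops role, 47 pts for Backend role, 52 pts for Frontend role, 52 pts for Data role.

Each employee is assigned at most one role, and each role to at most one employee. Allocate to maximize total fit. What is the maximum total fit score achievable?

This is a one-to-one assignment (maximum-weight bipartite matching).
Optimal: Petrov→Frontend role (66 pts), Bakr→Ops role (91 pts), Huang→Data role (95 pts), Farahani→Design role (65 pts) — total 66+91+95+65 = 317 pts.
Next-best assignment: Petrov→Design role, Bakr→Ops role, Huang→Data role, Farahani→Frontend role = 316 pts.
Checked against all permutations: 317 pts is optimal.

Maximum total: 317 pts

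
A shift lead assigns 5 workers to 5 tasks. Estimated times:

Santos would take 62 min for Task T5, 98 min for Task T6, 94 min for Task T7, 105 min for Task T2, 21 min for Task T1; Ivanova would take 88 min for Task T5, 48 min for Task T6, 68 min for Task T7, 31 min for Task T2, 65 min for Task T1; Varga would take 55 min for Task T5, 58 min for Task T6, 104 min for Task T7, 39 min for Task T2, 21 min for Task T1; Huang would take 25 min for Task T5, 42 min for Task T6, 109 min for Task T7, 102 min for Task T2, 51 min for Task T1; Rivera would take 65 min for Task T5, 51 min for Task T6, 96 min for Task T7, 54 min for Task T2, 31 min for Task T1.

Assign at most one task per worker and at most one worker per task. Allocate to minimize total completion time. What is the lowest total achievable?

Optimal: Santos→Task T1 (21 min), Ivanova→Task T7 (68 min), Varga→Task T2 (39 min), Huang→Task T5 (25 min), Rivera→Task T6 (51 min) — total 21+68+39+25+51 = 204 min.
Column-greedy (each task in turn goes to its cheapest remaining worker) gives 237 min, worse by 33.
No other one-to-one assignment undercuts 204 min.

Min total: 204 min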